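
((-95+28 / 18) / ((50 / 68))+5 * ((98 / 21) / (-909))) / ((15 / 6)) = -17331464 / 340875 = -50.84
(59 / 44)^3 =205379 / 85184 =2.41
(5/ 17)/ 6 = 5/ 102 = 0.05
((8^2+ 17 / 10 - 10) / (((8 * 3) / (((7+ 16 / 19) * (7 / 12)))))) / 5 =580951 / 273600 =2.12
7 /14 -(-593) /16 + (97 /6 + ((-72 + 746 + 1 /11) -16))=375841 /528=711.82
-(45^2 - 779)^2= -1552516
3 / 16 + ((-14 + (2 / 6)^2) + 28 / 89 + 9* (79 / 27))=165923 / 12816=12.95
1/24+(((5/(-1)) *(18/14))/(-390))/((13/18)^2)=27043/369096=0.07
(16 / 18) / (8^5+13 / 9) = 0.00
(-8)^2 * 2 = 128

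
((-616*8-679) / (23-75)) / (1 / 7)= 39249 / 52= 754.79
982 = 982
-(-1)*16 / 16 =1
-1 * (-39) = 39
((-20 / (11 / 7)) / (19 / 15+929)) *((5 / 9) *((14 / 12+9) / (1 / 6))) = -106750 / 230241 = -0.46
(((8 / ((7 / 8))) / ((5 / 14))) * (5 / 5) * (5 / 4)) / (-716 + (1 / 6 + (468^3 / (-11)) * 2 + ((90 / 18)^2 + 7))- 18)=-2112 / 1230085105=-0.00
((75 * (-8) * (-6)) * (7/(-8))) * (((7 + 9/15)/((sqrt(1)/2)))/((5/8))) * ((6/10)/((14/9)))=-147744/5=-29548.80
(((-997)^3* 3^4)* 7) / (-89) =561912293691 / 89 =6313621277.43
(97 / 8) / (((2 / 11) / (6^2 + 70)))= 56551 / 8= 7068.88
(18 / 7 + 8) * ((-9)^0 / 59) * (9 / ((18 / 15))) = 555 / 413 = 1.34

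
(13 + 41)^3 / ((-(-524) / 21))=826686 / 131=6310.58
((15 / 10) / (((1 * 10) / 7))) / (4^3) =21 / 1280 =0.02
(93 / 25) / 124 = 3 / 100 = 0.03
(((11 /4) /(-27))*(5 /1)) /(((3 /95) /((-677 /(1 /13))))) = 45985225 /324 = 141929.71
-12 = -12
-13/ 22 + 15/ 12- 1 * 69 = -68.34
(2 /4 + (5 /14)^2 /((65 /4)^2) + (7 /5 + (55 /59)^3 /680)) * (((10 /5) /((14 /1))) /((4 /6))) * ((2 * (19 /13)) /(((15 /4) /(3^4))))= 3384718056780057 /131552509647650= 25.73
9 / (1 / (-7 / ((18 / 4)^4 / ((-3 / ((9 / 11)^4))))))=1639792 / 1594323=1.03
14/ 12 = 7/ 6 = 1.17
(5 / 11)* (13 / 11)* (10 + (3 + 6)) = 1235 / 121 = 10.21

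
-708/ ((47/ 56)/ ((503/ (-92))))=4985736/ 1081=4612.15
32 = 32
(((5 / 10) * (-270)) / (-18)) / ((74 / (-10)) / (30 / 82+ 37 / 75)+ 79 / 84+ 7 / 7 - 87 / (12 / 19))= -416115 / 8012839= -0.05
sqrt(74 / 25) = sqrt(74) / 5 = 1.72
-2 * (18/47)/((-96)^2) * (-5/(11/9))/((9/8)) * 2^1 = 5/8272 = 0.00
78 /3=26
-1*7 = -7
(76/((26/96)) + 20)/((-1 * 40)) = -977/130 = -7.52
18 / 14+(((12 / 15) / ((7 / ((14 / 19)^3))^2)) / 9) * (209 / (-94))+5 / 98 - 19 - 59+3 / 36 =-78605527218223 / 1026442079460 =-76.58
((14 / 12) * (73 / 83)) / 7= 73 / 498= 0.15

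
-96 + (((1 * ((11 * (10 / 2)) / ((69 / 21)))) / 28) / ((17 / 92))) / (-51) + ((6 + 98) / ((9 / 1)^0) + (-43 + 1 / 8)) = -242333 / 6936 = -34.94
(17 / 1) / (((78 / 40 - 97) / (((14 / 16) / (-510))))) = 0.00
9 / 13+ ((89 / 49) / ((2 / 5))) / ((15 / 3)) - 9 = -9427 / 1274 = -7.40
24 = 24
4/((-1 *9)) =-0.44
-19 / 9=-2.11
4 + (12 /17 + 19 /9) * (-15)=-38.25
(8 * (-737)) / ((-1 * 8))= 737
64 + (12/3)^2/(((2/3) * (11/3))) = 776/11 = 70.55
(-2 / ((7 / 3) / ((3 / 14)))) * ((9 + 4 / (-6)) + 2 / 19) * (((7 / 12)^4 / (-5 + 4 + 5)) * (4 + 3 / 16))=-0.19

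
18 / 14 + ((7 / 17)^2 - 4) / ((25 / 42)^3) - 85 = -101.88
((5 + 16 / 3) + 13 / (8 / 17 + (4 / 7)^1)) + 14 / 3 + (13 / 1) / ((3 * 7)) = 73159 / 2604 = 28.09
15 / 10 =3 / 2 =1.50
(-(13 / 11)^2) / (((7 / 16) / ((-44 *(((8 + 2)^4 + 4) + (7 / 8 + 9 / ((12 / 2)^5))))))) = 2921743994 / 2079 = 1405360.27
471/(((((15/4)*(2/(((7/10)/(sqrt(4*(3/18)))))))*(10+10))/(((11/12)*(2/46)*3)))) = 0.32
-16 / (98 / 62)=-496 / 49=-10.12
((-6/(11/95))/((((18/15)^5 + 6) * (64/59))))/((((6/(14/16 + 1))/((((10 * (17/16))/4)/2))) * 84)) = -7444140625/267714822144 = -0.03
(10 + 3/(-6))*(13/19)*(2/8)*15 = 195/8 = 24.38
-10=-10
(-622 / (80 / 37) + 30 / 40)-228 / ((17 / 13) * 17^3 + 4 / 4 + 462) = -51388457 / 179080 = -286.96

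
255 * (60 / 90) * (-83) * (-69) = 973590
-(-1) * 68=68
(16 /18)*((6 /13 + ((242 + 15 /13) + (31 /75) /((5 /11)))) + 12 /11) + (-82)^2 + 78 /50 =3351292499 /482625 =6943.89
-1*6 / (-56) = 3 / 28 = 0.11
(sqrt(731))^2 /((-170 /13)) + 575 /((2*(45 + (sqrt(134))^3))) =-672004768 /12020395 + 38525*sqrt(134) /2404079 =-55.72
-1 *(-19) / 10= 19 / 10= 1.90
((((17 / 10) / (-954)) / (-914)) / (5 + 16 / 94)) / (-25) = -799 / 52971327000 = -0.00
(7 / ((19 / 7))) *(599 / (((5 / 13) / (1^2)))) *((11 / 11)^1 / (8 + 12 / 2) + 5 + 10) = 11501399 / 190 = 60533.68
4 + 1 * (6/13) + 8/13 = 5.08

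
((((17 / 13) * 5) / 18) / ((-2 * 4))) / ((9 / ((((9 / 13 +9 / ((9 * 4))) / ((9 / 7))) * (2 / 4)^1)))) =-29155 / 15769728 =-0.00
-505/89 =-5.67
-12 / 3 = -4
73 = 73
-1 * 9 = -9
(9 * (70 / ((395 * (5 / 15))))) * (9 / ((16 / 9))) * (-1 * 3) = -45927 / 632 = -72.67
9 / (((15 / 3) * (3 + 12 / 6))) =9 / 25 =0.36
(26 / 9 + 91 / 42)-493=-8783 / 18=-487.94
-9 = -9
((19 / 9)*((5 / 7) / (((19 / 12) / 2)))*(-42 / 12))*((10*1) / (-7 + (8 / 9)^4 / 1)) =437400 / 41831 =10.46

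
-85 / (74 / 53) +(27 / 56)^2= -7036867 / 116032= -60.65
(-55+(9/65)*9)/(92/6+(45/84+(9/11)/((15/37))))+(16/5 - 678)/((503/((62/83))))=-898656180436/224256214715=-4.01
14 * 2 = 28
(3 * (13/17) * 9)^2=123201/289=426.30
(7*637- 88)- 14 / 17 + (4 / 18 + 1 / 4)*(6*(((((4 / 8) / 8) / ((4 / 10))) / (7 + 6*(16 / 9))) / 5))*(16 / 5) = 78750869 / 18020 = 4370.19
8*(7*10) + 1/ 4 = 2241/ 4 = 560.25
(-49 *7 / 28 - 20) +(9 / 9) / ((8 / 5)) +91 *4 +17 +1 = 2803 / 8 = 350.38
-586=-586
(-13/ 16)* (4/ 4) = -13/ 16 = -0.81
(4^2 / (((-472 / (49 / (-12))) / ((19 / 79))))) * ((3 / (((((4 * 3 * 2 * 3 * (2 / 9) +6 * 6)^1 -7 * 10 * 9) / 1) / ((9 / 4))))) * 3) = -25137 / 21552464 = -0.00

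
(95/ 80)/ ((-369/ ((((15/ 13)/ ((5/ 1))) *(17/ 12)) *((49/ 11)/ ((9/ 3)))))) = -15827/ 10131264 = -0.00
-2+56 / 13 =30 / 13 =2.31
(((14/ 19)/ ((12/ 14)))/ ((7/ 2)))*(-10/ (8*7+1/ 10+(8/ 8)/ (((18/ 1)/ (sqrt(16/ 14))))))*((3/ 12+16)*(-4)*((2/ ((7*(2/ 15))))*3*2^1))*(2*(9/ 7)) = 318995820000/ 3390485533-631800000*sqrt(14)/ 23733398731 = 93.99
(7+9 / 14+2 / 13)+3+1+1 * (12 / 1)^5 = 45289571 / 182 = 248843.80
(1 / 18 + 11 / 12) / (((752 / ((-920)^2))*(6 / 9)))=462875 / 282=1641.40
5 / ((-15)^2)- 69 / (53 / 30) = -93097 / 2385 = -39.03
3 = 3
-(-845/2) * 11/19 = 9295/38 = 244.61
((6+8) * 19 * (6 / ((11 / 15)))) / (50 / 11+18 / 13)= 77805 / 212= 367.00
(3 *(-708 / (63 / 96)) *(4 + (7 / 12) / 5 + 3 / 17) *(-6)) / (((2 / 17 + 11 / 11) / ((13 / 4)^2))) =523956108 / 665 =787903.92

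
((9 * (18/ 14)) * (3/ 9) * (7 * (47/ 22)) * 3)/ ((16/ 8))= 3807/ 44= 86.52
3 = 3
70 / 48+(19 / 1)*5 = 96.46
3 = 3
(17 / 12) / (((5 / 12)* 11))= 17 / 55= 0.31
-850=-850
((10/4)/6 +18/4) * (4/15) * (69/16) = 1357/240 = 5.65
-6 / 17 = -0.35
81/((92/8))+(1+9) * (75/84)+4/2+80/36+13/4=135883/5796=23.44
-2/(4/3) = -3/2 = -1.50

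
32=32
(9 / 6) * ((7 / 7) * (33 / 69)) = 33 / 46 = 0.72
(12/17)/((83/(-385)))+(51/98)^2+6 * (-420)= -34189835349/13551244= -2523.00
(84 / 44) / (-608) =-21 / 6688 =-0.00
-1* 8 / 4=-2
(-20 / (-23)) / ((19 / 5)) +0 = 100 / 437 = 0.23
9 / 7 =1.29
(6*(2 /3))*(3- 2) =4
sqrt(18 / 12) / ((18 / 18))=sqrt(6) / 2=1.22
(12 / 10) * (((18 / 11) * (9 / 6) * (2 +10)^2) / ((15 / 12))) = 93312 / 275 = 339.32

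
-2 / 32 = -1 / 16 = -0.06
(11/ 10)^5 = 161051/ 100000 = 1.61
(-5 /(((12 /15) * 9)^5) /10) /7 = -3125 /846526464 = -0.00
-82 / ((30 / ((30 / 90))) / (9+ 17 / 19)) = -7708 / 855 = -9.02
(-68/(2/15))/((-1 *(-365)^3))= -102/9725425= -0.00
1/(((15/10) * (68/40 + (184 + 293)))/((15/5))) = 20/4787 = 0.00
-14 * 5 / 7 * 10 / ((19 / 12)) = -1200 / 19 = -63.16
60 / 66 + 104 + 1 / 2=2319 / 22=105.41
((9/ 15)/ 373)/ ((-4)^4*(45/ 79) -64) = 237/ 12055360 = 0.00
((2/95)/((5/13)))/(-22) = -13/5225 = -0.00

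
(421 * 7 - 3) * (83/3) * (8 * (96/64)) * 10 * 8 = 78192640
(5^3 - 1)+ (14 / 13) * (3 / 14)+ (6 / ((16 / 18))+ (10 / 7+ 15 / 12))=12163 / 91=133.66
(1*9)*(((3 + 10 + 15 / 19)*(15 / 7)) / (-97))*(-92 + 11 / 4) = 901935 / 3686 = 244.69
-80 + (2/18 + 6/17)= -12169/153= -79.54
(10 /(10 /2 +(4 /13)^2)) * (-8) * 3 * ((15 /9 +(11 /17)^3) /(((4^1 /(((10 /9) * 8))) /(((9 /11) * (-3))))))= 7722083200 /15510341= 497.87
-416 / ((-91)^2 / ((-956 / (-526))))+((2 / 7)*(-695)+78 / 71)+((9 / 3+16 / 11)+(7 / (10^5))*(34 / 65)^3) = -6672011308755473423 / 34550389310937500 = -193.11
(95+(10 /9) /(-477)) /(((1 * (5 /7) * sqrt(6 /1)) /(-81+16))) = -37112075 * sqrt(6) /25758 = -3529.22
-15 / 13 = -1.15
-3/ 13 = -0.23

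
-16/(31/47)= -752/31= -24.26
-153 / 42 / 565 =-51 / 7910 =-0.01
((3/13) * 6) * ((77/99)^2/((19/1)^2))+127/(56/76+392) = 7896089/24244038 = 0.33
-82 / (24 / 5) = -205 / 12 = -17.08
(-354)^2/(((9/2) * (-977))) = -27848/977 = -28.50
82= 82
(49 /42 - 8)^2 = 1681 /36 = 46.69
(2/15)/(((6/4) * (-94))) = -2/2115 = -0.00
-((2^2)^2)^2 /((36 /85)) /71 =-5440 /639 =-8.51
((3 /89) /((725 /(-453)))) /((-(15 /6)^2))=5436 /1613125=0.00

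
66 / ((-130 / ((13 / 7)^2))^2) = 5577 / 120050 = 0.05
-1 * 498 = -498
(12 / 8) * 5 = 15 / 2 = 7.50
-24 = -24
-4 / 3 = -1.33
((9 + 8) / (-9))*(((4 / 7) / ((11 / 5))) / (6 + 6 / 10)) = -1700 / 22869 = -0.07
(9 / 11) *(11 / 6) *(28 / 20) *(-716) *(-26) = 195468 / 5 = 39093.60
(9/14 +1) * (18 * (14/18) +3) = 391/14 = 27.93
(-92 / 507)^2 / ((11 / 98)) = 829472 / 2827539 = 0.29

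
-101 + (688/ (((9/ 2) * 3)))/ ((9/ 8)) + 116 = 14653/ 243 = 60.30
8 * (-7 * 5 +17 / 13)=-3504 / 13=-269.54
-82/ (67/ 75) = -6150/ 67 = -91.79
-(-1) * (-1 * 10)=-10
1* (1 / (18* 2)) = 1 / 36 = 0.03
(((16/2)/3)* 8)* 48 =1024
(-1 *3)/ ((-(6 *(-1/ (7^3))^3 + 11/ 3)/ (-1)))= -363182463/ 443889659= -0.82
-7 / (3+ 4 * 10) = -7 / 43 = -0.16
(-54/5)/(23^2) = -54/2645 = -0.02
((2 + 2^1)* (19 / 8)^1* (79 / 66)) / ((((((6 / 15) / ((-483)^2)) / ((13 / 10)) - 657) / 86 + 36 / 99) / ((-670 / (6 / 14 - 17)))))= -63.19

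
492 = 492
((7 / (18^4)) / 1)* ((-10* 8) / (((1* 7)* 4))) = -5 / 26244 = -0.00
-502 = -502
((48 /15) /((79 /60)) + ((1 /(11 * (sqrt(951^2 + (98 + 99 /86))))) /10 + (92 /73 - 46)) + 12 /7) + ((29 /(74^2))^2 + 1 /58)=-1424496120119715 /35105314509776 + sqrt(6689683118) /8556571430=-40.58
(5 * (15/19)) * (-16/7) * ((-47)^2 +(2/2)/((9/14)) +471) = -24194.49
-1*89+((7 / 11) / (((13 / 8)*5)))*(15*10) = -11047 / 143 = -77.25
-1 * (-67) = 67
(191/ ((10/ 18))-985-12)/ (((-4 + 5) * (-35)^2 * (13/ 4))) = -13064/ 79625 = -0.16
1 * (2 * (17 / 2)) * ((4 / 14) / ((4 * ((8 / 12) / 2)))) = 51 / 14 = 3.64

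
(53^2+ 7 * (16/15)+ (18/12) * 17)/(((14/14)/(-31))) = -2643029/30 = -88100.97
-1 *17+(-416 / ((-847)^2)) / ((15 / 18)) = -60982261 / 3587045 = -17.00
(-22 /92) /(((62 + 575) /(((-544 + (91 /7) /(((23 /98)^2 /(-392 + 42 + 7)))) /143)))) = 0.21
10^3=1000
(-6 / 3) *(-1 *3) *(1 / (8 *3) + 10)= 241 / 4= 60.25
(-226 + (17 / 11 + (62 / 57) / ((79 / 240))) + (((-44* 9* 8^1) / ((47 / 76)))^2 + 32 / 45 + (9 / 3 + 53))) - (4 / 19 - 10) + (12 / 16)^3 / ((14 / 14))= 2756518066111702177 / 105041661120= 26242140.85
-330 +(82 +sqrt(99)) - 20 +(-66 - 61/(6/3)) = -729/2 +3 * sqrt(11) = -354.55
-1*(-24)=24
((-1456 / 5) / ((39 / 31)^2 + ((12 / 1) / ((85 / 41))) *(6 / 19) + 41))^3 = -11539098163836112088687104 / 40931474299434993871351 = -281.91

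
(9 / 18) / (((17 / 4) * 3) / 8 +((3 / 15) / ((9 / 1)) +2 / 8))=720 / 2687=0.27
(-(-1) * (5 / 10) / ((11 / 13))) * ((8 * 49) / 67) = 2548 / 737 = 3.46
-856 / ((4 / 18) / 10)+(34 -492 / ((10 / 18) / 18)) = -272134 / 5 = -54426.80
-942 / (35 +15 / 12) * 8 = -30144 / 145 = -207.89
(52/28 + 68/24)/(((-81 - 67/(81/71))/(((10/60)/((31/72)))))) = -15957/1228003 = -0.01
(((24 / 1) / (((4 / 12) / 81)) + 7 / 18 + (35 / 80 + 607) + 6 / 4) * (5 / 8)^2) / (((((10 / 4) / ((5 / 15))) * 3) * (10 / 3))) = 927551 / 27648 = 33.55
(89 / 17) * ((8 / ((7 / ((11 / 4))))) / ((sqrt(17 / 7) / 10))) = 19580 * sqrt(119) / 2023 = 105.58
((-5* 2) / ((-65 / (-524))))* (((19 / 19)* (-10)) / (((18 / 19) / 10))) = 995600 / 117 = 8509.40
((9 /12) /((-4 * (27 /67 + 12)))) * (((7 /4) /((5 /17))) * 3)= -23919 /88640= -0.27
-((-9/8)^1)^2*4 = -5.06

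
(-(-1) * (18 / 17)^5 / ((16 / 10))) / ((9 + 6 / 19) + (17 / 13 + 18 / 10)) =1458510300 / 21784865951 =0.07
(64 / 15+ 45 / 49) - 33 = -20444 / 735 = -27.81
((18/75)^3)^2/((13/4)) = 186624/3173828125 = 0.00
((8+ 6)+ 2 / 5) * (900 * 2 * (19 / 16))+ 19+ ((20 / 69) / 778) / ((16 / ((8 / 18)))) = 14880167267 / 483138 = 30799.00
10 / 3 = 3.33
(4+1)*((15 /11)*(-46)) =-3450 /11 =-313.64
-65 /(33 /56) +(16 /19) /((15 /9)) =-109.80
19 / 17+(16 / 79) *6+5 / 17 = 3528 / 1343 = 2.63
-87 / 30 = -29 / 10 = -2.90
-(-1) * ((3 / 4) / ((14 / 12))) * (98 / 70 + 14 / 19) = 261 / 190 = 1.37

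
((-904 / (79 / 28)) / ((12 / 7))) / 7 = -26.70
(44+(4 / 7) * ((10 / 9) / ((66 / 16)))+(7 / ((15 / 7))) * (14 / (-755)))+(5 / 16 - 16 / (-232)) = 161958424753 / 3641576400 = 44.47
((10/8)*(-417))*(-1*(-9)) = -18765/4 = -4691.25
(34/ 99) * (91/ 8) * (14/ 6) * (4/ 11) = 10829/ 3267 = 3.31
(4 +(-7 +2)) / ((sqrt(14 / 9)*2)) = -3*sqrt(14) / 28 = -0.40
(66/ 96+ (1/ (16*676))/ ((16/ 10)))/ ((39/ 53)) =1051043/ 1124864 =0.93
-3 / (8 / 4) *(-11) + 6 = 45 / 2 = 22.50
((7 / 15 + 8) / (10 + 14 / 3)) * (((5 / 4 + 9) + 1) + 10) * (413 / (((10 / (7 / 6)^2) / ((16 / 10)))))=43691683 / 39600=1103.33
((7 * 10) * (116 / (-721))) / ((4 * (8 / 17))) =-2465 / 412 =-5.98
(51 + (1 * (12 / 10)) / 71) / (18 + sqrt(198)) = 18111 / 2485-6037 * sqrt(22) / 4970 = 1.59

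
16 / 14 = 8 / 7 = 1.14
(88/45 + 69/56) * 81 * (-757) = -54728829/280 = -195460.10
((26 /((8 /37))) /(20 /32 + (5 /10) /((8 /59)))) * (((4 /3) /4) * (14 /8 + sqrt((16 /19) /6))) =3848 * sqrt(114) /11799 + 3367 /207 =19.75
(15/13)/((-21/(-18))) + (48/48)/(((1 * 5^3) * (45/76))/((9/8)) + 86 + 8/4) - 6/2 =-532997/265902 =-2.00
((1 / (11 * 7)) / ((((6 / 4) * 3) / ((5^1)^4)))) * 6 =2500 / 231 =10.82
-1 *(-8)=8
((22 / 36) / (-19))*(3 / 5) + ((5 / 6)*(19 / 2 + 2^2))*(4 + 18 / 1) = 70532 / 285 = 247.48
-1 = -1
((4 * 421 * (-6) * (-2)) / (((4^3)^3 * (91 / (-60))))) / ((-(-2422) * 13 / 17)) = -0.00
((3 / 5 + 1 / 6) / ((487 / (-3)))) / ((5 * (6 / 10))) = -23 / 14610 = -0.00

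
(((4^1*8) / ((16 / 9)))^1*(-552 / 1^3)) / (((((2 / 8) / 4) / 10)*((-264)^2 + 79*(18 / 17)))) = -22.78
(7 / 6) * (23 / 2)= 161 / 12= 13.42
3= 3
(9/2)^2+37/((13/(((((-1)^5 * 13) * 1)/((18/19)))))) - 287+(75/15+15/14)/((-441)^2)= -305.81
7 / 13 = 0.54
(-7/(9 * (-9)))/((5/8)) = 0.14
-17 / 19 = -0.89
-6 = -6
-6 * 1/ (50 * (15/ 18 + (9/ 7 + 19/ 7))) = -0.02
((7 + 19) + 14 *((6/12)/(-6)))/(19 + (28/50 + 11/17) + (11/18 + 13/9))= 189975/170309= 1.12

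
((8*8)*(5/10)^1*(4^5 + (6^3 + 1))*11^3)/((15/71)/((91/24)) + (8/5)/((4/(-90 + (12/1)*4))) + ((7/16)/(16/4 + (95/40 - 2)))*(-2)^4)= -3490206.75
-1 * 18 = -18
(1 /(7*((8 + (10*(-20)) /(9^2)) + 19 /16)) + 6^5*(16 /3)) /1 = 2527678224 /60949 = 41472.02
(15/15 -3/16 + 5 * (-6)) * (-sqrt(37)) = 177.54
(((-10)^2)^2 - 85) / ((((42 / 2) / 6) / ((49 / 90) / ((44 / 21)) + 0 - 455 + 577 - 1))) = 105801643 / 308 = 343511.83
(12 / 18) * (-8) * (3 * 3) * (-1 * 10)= 480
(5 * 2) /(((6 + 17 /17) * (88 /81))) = 405 /308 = 1.31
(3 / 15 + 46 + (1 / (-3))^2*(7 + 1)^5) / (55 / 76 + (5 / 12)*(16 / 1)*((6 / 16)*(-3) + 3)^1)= 12609844 / 45225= 278.82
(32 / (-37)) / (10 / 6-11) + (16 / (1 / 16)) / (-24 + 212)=1.45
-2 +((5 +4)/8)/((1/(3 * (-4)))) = -31/2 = -15.50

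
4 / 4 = 1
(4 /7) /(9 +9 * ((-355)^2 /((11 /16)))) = 0.00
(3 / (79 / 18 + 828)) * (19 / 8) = 513 / 59932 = 0.01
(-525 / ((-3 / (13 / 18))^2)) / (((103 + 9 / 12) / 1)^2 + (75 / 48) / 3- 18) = -29575 / 10445679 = -0.00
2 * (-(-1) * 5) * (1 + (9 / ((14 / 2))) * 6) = 610 / 7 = 87.14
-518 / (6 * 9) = -259 / 27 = -9.59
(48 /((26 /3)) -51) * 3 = -1773 /13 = -136.38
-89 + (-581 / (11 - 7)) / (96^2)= -3281477 / 36864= -89.02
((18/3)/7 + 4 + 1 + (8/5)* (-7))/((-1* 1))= 187/35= 5.34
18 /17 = 1.06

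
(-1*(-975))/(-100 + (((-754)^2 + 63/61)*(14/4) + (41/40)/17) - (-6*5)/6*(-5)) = 40443000/82532120321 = 0.00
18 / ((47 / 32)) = 576 / 47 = 12.26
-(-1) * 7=7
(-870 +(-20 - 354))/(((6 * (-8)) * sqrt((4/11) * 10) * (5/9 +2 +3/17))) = 15861 * sqrt(110)/33440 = 4.97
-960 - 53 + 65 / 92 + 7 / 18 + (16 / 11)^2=-101168729 / 100188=-1009.79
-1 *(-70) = 70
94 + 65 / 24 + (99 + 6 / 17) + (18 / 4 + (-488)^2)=97244581 / 408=238344.56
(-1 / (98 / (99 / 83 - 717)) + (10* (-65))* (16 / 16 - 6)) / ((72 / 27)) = 4967796 / 4067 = 1221.49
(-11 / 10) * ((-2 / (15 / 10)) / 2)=11 / 15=0.73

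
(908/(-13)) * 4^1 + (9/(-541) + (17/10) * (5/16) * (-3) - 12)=-65940283/225056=-293.00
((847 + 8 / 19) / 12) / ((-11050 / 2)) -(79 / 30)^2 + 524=976997069 / 1889550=517.05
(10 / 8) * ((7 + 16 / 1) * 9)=1035 / 4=258.75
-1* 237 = -237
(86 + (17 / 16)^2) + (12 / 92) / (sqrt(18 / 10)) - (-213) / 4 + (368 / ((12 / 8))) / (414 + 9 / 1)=sqrt(5) / 23 + 45792469 / 324864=141.06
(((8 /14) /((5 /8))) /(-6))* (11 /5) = -176 /525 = -0.34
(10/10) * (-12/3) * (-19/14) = 38/7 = 5.43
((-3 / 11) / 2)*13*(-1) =1.77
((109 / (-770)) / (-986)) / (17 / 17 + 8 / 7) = 109 / 1626900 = 0.00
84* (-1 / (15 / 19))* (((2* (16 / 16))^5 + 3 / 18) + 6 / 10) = -261478 / 75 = -3486.37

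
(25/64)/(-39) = -0.01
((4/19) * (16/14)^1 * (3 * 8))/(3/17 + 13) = 408/931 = 0.44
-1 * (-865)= 865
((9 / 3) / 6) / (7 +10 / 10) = 1 / 16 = 0.06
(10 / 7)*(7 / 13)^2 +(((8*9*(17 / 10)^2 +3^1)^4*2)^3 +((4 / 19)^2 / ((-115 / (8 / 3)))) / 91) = 109919856915691153764438214137491724636433192275321146 / 1756390750408172607421875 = 62582803336983281053268660000.00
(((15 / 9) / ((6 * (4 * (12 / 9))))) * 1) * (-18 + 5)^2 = 845 / 96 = 8.80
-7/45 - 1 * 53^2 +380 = -109312/45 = -2429.16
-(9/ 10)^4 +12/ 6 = 13439/ 10000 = 1.34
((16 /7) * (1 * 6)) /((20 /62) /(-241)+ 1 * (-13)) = -1.05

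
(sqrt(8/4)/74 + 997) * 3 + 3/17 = 3 * sqrt(2)/74 + 50850/17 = 2991.23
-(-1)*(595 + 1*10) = 605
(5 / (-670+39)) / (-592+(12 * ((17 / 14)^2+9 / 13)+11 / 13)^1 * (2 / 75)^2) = 17915625 / 1338440344552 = 0.00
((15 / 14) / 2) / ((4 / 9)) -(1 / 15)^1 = 1913 / 1680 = 1.14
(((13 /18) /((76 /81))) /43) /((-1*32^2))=-117 /6692864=-0.00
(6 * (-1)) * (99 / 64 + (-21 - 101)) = 23127 / 32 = 722.72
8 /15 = 0.53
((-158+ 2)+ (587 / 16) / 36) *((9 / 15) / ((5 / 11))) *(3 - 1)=-981959 / 2400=-409.15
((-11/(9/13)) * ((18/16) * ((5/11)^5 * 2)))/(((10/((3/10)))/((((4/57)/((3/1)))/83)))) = -1625/277066284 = -0.00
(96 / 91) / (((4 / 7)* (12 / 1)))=2 / 13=0.15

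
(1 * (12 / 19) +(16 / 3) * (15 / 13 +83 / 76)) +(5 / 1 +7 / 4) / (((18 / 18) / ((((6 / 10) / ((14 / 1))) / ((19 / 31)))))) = 2714249 / 207480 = 13.08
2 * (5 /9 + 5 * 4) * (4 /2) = 740 /9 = 82.22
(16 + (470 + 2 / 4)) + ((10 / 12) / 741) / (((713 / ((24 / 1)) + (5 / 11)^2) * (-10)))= 486.50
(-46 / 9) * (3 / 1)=-46 / 3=-15.33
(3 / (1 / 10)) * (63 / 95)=378 / 19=19.89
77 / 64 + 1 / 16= 1.27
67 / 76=0.88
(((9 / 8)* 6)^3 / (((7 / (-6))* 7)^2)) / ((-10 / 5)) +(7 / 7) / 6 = -493025 / 230496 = -2.14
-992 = -992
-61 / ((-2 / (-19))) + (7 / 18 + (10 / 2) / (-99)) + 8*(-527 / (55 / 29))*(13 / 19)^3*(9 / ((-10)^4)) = -579.80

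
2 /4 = 1 /2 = 0.50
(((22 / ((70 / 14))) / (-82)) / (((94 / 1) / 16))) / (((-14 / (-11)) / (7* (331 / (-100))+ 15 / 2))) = 189607 / 1686125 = 0.11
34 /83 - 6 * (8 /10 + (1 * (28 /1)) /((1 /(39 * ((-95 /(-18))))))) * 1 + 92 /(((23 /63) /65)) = -7554822 /415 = -18204.39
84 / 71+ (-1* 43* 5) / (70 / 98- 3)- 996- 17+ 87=-943737 / 1136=-830.75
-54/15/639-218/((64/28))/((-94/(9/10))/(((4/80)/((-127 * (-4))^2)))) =-15524642683/2755710617600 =-0.01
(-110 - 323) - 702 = -1135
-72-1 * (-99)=27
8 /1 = 8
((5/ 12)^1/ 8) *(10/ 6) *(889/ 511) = 3175/ 21024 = 0.15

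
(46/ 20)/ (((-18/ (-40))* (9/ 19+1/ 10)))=8.91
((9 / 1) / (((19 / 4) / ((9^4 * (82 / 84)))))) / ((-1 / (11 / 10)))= -8877033 / 665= -13348.92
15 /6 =5 /2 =2.50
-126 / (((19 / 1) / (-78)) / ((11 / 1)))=108108 / 19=5689.89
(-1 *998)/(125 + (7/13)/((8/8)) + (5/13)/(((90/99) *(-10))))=-259480/32629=-7.95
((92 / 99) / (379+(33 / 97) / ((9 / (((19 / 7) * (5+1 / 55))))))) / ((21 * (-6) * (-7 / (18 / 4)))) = 11155 / 892897929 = 0.00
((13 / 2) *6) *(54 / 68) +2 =32.97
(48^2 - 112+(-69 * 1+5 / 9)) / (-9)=-19112 / 81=-235.95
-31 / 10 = -3.10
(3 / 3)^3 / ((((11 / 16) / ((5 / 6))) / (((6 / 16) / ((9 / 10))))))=50 / 99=0.51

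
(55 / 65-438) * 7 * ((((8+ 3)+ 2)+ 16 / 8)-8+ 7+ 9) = -914963 / 13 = -70381.77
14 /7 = 2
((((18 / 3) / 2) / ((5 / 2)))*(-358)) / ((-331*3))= 716 / 1655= 0.43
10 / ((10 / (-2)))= -2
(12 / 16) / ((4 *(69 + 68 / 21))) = 63 / 24272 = 0.00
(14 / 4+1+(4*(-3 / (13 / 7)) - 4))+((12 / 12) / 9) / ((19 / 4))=-26401 / 4446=-5.94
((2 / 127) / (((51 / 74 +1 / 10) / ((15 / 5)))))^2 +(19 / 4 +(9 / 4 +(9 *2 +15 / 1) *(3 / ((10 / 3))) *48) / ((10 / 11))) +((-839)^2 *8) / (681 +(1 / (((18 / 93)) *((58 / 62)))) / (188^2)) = 708754087015391260188029 / 71993836296274915400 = 9844.65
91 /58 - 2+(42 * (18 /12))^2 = 230177 /58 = 3968.57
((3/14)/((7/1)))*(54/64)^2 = 2187/100352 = 0.02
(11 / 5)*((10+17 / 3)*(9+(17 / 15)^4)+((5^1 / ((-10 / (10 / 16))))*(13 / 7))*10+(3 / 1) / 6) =15113179367 / 42525000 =355.40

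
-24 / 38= -12 / 19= -0.63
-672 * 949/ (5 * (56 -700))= 22776/ 115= 198.05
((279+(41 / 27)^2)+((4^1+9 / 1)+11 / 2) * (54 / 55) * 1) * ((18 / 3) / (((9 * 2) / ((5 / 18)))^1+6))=12007231 / 473121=25.38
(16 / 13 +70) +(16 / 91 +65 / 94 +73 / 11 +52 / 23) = 175286985 / 2164162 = 81.00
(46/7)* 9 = 414/7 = 59.14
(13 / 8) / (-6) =-13 / 48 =-0.27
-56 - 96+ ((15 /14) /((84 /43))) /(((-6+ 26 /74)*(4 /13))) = -49915639 /327712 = -152.32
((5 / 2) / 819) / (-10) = -1 / 3276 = -0.00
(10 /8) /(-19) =-5 /76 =-0.07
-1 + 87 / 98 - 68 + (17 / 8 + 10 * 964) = 3753013 / 392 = 9574.01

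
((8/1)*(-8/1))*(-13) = 832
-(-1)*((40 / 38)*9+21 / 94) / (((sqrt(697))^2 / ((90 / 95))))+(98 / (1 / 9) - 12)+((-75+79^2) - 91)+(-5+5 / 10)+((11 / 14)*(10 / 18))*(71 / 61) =315450773181959 / 45447314157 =6941.02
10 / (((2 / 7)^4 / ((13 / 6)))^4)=4745828649991870805 / 42467328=111752466507.71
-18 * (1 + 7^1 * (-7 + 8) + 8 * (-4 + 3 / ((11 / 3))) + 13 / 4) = 5625 / 22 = 255.68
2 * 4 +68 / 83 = 8.82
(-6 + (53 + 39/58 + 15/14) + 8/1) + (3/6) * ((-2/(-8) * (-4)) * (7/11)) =251997/4466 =56.43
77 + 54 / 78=1010 / 13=77.69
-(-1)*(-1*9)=-9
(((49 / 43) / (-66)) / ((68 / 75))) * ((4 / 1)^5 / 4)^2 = -10035200 / 8041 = -1248.00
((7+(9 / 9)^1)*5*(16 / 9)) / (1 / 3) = 640 / 3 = 213.33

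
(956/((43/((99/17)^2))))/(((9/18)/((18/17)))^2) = 12143203776/3591403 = 3381.19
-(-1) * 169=169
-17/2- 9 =-35/2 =-17.50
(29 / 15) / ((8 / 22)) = 319 / 60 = 5.32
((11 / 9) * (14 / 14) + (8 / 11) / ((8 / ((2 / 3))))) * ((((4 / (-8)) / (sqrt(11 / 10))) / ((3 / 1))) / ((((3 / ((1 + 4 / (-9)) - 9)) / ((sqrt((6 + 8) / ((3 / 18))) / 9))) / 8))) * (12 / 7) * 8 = 2470912 * sqrt(2310) / 1852389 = 64.11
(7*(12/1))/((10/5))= 42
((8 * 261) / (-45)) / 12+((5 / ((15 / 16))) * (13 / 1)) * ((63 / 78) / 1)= 52.13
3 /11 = 0.27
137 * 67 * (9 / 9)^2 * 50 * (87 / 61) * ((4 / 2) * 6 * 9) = 70693347.54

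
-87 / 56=-1.55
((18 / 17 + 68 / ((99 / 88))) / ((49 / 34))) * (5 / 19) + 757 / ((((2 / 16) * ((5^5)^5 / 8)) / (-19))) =28043985366813576092452 / 2497136592864990234375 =11.23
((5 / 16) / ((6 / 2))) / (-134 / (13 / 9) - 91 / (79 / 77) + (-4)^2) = -5135 / 8156784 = -0.00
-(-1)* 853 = 853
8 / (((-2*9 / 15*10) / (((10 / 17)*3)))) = -20 / 17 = -1.18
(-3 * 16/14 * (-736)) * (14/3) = 11776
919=919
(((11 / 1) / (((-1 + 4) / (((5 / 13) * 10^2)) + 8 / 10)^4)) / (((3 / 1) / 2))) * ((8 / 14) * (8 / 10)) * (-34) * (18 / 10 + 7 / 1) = -1316480000000000 / 779969060661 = -1687.86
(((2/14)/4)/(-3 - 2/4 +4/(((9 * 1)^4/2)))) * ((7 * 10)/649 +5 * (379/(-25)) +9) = 709952688/1042868365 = 0.68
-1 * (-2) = 2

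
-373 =-373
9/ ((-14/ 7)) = -9/ 2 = -4.50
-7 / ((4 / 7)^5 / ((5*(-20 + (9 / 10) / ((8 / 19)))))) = 168120421 / 16384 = 10261.26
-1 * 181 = -181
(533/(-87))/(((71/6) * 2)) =-533/2059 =-0.26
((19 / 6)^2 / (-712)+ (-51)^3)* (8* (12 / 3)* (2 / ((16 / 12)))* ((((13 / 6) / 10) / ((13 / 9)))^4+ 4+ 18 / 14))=-20130583757379631 / 598080000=-33658680.71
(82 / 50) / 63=0.03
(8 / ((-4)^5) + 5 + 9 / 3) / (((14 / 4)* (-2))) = -1023 / 896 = -1.14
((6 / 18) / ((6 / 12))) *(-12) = -8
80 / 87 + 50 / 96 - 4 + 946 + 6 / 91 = 119515831 / 126672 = 943.51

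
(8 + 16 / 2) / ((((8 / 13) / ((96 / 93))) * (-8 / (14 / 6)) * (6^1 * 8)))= -91 / 558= -0.16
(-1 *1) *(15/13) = -15/13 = -1.15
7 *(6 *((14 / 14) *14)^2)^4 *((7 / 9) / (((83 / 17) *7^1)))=304688207995.37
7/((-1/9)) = -63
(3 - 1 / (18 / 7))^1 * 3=47 / 6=7.83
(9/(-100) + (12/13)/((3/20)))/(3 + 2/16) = 15766/8125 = 1.94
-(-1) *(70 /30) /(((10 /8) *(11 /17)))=476 /165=2.88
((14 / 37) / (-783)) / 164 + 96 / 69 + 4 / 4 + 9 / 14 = 580245110 / 191237571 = 3.03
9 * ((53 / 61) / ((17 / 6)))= 2.76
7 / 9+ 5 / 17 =164 / 153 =1.07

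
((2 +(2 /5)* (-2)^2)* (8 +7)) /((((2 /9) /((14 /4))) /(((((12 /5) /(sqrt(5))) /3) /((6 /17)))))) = 9639* sqrt(5) /25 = 862.14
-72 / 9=-8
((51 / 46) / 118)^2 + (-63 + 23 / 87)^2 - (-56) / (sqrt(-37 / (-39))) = 56* sqrt(1443) / 37 + 877701317735545 / 223006839696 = 3993.25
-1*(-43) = 43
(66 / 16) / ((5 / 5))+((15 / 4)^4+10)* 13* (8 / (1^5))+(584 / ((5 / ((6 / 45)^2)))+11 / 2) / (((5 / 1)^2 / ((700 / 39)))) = 21615.97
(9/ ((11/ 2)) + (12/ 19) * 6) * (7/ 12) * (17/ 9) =2499/ 418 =5.98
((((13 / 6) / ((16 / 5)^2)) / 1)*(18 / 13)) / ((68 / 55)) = 4125 / 17408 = 0.24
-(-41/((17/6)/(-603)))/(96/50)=-618075/136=-4544.67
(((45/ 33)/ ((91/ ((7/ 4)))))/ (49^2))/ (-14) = -0.00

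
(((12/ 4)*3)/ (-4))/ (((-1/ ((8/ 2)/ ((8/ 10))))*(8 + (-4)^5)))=-45/ 4064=-0.01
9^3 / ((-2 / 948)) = -345546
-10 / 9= -1.11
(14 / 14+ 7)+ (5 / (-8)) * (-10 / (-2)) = 39 / 8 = 4.88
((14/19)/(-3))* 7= -98/57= -1.72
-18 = -18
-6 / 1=-6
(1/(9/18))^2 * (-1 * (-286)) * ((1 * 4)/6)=2288/3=762.67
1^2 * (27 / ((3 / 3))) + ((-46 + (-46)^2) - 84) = 2013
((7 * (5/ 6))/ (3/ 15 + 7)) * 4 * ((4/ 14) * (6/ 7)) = 50/ 63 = 0.79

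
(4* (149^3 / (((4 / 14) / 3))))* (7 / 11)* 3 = 265237365.27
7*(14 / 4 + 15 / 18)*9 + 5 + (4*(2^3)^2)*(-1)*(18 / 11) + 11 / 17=-26229 / 187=-140.26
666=666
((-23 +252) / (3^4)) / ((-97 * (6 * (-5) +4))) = 229 / 204282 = 0.00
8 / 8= 1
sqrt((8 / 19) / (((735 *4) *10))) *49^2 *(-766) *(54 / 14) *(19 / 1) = -337806 *sqrt(57) / 5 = -510075.87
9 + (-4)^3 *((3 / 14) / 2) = 15 / 7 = 2.14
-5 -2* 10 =-25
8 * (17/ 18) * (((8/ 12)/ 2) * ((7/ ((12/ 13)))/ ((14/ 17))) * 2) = 3757/ 81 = 46.38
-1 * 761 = -761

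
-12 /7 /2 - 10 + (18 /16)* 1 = -545 /56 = -9.73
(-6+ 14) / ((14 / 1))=4 / 7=0.57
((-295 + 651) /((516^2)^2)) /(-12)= -89 /212676772608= -0.00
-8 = -8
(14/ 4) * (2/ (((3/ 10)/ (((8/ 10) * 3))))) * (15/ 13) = 840/ 13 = 64.62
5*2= 10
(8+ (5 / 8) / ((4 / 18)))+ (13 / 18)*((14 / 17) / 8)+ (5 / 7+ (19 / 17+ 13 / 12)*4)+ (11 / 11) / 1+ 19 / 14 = 390053 / 17136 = 22.76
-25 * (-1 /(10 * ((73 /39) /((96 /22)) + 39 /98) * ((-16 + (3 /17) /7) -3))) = -13644540 /85635779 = -0.16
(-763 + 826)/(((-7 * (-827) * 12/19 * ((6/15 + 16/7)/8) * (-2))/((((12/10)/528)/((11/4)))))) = -399/18812596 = -0.00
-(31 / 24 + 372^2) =-3321247 / 24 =-138385.29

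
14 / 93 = 0.15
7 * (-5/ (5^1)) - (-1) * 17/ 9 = -46/ 9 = -5.11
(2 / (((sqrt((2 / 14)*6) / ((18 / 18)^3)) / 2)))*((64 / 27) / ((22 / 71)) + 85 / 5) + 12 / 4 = 3 + 14642*sqrt(42) / 891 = 109.50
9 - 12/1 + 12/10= -9/5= -1.80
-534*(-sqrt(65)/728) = 267*sqrt(65)/364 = 5.91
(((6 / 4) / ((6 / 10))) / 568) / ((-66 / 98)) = -245 / 37488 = -0.01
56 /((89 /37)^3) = 2836568 /704969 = 4.02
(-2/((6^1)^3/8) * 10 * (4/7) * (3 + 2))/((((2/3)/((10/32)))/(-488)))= 30500/63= 484.13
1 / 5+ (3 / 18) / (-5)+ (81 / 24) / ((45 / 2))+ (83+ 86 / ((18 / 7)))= 21017 / 180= 116.76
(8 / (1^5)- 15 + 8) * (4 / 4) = 1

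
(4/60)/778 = 1/11670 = 0.00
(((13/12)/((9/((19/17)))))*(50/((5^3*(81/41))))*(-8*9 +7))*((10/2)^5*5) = -2057046875/74358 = -27664.10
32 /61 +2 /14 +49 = 21208 /427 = 49.67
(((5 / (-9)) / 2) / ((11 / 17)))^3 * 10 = -3070625 / 3881196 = -0.79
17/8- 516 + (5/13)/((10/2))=-53435/104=-513.80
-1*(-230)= 230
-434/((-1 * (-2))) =-217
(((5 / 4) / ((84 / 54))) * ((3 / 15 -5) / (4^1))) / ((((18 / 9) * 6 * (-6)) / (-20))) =-0.27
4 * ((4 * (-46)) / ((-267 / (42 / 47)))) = 10304 / 4183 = 2.46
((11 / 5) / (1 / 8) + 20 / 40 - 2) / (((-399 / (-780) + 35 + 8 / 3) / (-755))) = -9481290 / 29779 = -318.39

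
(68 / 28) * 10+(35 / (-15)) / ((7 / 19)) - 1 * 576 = -11719 / 21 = -558.05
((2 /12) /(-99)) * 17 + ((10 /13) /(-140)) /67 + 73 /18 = 14583727 /3621618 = 4.03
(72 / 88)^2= 81 / 121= 0.67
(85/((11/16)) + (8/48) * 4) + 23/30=41273/330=125.07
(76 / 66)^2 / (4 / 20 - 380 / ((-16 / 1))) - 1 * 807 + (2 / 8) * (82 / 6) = -1676580391 / 2086524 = -803.53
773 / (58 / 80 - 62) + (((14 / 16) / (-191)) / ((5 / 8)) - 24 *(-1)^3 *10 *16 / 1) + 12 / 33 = 98555738693 / 25747755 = 3827.74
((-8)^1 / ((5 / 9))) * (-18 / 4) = 64.80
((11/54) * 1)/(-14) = -11/756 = -0.01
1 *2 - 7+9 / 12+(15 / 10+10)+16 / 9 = 325 / 36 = 9.03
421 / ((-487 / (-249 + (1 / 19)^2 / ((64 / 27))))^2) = 13933206228818781 / 126599582715904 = 110.06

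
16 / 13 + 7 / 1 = 107 / 13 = 8.23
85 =85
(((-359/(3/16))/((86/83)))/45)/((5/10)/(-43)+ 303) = -476752/3517695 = -0.14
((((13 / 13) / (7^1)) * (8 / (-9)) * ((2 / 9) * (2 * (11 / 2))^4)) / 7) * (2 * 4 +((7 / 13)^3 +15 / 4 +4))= -1169464516 / 1245699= -938.80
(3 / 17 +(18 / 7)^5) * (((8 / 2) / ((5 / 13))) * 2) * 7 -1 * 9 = 3344163243 / 204085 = 16386.13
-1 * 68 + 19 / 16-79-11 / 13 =-146.66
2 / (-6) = -1 / 3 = -0.33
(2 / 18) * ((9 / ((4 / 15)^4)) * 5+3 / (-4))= 759311 / 768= 988.69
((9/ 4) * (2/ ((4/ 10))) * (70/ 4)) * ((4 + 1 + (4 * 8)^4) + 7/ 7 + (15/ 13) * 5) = 21469834575/ 104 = 206440717.07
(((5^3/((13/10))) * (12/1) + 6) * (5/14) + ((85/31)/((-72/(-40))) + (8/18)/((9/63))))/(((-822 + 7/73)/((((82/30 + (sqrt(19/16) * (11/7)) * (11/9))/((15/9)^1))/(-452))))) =0.00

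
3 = 3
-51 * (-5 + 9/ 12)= 867/ 4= 216.75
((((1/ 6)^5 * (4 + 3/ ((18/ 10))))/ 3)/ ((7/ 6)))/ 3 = 17/ 244944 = 0.00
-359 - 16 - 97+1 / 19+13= -8720 / 19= -458.95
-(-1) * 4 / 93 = 4 / 93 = 0.04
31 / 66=0.47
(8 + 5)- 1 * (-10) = 23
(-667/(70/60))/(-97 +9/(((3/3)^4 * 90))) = 13340/2261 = 5.90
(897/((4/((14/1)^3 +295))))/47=2725983/188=14499.91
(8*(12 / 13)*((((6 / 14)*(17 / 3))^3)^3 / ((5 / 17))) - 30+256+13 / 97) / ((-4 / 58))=-546083640585043877 / 508858984270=-1073153.19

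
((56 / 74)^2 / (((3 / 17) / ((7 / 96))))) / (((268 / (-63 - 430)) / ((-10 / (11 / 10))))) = 71867075 / 18161154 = 3.96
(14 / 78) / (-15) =-7 / 585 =-0.01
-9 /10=-0.90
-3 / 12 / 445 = -0.00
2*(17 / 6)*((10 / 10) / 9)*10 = 170 / 27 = 6.30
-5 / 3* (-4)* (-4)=-80 / 3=-26.67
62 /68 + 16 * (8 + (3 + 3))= 7647 /34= 224.91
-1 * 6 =-6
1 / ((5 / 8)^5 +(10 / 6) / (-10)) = -98304 / 7009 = -14.03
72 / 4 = 18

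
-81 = -81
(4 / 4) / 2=1 / 2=0.50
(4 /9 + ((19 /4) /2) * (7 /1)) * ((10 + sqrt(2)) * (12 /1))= 1229 * sqrt(2) /6 + 6145 /3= 2338.01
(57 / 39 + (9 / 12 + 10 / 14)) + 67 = 25453 / 364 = 69.93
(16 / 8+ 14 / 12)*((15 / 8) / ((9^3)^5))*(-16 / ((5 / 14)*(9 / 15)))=-1330 / 617673396283947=-0.00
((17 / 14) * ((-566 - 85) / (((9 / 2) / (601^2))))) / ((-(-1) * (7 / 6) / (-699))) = 266113391946 / 7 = 38016198849.43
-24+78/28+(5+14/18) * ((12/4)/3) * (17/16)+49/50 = -88801/6300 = -14.10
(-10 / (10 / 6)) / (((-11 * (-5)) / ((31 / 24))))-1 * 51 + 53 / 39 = -49.78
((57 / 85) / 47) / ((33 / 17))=19 / 2585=0.01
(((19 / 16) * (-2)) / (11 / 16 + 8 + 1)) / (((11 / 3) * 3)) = -38 / 1705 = -0.02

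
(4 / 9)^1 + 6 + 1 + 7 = 130 / 9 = 14.44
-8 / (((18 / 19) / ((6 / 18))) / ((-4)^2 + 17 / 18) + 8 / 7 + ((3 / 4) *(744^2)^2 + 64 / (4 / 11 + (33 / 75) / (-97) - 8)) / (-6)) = 49607993190 / 237499897697429670427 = 0.00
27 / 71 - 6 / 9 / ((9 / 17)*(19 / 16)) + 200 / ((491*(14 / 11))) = -45079501 / 125185851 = -0.36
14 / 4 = 7 / 2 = 3.50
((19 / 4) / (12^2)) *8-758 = -54557 / 72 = -757.74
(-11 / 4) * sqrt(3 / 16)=-11 * sqrt(3) / 16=-1.19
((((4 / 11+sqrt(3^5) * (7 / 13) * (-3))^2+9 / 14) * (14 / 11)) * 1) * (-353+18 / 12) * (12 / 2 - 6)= 0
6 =6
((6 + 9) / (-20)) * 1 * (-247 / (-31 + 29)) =-741 / 8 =-92.62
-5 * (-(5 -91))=-430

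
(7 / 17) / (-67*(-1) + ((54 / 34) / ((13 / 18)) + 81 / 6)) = 182 / 36553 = 0.00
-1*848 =-848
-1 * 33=-33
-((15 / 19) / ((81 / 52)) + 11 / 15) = -3181 / 2565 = -1.24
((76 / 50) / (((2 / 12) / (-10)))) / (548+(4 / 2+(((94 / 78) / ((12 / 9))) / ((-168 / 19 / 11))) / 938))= -3736631808 / 22534462885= -0.17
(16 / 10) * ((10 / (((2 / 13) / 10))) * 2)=2080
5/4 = 1.25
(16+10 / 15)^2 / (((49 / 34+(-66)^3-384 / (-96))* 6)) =-42500 / 263916333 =-0.00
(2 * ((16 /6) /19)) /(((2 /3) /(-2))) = -16 /19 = -0.84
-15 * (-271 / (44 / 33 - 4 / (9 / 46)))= -36585 / 172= -212.70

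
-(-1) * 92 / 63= 92 / 63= 1.46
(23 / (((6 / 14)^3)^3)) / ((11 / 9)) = 928132961 / 24057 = 38580.58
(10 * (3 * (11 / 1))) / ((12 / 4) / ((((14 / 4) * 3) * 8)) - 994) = -3080 / 9277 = -0.33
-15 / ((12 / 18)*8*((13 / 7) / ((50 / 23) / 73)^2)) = -0.00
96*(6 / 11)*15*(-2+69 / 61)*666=-304974720 / 671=-454507.78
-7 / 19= -0.37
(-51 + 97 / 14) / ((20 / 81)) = -178.49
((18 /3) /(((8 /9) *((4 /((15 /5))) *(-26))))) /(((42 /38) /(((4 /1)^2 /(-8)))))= 513 /1456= 0.35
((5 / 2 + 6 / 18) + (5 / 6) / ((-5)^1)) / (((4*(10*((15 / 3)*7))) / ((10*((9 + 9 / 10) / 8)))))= 33 / 1400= 0.02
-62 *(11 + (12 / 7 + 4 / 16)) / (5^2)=-11253 / 350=-32.15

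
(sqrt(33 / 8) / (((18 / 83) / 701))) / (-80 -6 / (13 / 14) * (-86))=756379 * sqrt(66) / 445248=13.80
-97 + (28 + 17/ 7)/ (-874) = -593659/ 6118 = -97.03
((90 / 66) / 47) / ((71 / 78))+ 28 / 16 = 261629 / 146828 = 1.78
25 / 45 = 5 / 9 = 0.56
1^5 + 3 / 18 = 7 / 6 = 1.17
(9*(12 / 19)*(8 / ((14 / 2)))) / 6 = 144 / 133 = 1.08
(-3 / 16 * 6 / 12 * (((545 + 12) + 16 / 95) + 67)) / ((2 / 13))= -72267 / 190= -380.35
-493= -493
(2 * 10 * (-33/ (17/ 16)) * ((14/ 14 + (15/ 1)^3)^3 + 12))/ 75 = -27088189137152/ 85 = -318684578084.14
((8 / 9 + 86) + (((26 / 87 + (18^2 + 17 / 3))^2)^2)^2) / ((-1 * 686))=-632666656067721222529162018669271 / 3088521353621214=-204844514131636292.60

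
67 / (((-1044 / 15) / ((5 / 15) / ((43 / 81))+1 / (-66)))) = -582565 / 987624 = -0.59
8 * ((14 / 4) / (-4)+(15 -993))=-7831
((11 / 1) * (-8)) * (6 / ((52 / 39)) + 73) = -6820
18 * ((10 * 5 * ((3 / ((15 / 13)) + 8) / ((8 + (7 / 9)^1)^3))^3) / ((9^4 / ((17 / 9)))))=597790582164 / 599257979913091595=0.00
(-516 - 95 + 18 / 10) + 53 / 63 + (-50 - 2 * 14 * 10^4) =-88407383 / 315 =-280658.36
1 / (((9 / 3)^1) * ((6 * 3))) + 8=8.02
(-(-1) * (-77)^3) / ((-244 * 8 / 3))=1369599 / 1952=701.64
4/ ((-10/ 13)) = -26/ 5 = -5.20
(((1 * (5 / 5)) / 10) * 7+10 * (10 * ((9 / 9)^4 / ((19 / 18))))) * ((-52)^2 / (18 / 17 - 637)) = -416768872 / 1027045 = -405.79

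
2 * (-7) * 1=-14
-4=-4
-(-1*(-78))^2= -6084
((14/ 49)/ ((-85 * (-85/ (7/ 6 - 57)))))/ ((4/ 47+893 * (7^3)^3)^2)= -148003/ 87046336089508347323983416345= -0.00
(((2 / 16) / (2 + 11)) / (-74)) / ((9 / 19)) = -19 / 69264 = -0.00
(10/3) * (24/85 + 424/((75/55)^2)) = 1746496/2295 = 761.00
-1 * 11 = -11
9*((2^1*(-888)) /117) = -1776 /13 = -136.62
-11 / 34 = -0.32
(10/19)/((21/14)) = 20/57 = 0.35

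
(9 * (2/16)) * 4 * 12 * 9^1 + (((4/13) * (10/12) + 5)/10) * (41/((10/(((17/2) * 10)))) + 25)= 35481/52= 682.33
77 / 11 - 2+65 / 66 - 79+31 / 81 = -129431 / 1782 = -72.63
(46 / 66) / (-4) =-23 / 132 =-0.17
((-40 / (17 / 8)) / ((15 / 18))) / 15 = -128 / 85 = -1.51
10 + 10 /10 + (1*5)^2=36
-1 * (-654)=654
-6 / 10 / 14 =-3 / 70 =-0.04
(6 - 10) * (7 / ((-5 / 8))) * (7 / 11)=1568 / 55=28.51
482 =482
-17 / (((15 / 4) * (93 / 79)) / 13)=-69836 / 1395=-50.06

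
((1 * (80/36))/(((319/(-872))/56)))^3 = -931544321490944000/23664622311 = -39364428.02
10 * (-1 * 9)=-90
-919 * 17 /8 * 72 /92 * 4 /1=-140607 /23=-6113.35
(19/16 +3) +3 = 7.19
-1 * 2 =-2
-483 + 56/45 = -21679/45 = -481.76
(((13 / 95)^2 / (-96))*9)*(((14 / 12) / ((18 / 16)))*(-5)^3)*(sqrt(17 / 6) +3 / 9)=5915 / 77976 +5915*sqrt(102) / 155952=0.46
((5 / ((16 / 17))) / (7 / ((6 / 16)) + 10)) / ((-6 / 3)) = -255 / 2752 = -0.09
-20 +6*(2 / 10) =-94 / 5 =-18.80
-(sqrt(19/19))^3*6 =-6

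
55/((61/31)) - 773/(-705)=1249178/43005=29.05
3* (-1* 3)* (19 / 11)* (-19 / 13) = 3249 / 143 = 22.72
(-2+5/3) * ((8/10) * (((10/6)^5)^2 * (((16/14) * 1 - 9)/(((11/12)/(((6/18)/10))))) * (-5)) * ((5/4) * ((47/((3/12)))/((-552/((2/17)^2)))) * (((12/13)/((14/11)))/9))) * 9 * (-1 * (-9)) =201953125000/83340557937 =2.42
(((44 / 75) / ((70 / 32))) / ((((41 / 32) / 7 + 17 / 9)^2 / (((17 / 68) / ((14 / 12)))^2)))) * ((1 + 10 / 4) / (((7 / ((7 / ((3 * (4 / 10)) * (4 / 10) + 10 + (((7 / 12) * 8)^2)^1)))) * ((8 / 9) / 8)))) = 886837248 / 316581784705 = 0.00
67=67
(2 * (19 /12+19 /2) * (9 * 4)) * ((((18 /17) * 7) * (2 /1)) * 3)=35487.53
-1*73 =-73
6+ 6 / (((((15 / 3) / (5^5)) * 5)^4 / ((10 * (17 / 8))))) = 62255859387 / 2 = 31127929693.50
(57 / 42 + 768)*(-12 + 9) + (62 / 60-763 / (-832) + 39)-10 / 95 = -3763232887 / 1659840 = -2267.23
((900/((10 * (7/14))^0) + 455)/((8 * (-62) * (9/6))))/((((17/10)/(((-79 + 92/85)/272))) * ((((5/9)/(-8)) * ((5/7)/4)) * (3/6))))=-37691493/761515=-49.50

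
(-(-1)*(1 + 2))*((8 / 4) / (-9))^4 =16 / 2187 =0.01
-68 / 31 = -2.19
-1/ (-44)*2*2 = 1/ 11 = 0.09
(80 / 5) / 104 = 2 / 13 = 0.15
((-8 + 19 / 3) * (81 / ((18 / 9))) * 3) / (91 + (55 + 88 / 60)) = -6075 / 4424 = -1.37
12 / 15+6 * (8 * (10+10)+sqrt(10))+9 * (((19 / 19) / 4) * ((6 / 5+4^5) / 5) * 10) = 6 * sqrt(10)+27871 / 5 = 5593.17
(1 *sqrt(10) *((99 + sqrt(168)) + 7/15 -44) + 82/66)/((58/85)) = 3485/1914 + 170 *sqrt(105)/29 + 7072 *sqrt(10)/87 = 318.94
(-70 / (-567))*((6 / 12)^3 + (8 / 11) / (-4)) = -25 / 3564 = -0.01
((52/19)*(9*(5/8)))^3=200201625/54872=3648.52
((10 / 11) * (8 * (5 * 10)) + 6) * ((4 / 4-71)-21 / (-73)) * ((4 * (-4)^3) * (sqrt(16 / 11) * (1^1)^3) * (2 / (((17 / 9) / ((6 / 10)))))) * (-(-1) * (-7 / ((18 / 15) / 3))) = -4004622526464 * sqrt(11) / 150161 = -88450598.67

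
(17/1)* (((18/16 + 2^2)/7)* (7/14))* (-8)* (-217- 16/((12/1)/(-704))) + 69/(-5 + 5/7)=-3774203/105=-35944.79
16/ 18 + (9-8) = 17/ 9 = 1.89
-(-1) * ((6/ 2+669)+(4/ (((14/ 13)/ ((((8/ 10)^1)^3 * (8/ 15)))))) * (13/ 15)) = 132473056/ 196875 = 672.88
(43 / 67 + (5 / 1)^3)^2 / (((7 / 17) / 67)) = 1204666308 / 469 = 2568584.88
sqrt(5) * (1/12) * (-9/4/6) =-sqrt(5)/32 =-0.07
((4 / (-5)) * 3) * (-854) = 10248 / 5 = 2049.60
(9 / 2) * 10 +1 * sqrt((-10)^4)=145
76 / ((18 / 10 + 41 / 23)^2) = 251275 / 42436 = 5.92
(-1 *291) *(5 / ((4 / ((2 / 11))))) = -1455 / 22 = -66.14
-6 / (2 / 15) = -45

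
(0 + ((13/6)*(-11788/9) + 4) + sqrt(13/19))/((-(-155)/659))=-50422726/4185 + 659*sqrt(247)/2945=-12044.92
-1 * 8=-8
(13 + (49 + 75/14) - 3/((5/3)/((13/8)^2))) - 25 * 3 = -27767/2240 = -12.40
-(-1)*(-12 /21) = -4 /7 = -0.57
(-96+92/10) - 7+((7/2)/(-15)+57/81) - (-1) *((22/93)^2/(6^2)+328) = 182670973/778410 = 234.67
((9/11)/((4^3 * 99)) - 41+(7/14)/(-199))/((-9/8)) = 21062323/577896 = 36.45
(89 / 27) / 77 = 0.04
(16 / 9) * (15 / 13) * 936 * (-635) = -1219200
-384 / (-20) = 96 / 5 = 19.20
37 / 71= 0.52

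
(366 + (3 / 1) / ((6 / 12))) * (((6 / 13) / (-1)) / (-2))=1116 / 13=85.85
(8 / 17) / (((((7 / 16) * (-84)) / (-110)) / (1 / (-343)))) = -3520 / 857157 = -0.00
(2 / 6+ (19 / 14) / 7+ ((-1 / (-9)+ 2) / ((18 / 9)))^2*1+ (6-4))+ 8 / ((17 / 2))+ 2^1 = 1776587 / 269892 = 6.58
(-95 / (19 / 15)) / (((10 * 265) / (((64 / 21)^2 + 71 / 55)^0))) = -3 / 106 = -0.03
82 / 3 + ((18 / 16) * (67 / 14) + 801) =833.72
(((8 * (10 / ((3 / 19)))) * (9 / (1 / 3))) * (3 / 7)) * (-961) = -39439440 / 7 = -5634205.71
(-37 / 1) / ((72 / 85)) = -3145 / 72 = -43.68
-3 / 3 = -1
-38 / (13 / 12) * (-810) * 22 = 8125920 / 13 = 625070.77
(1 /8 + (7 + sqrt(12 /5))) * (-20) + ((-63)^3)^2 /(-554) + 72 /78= -406403274177 /3601 -8 * sqrt(15)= -112858479.80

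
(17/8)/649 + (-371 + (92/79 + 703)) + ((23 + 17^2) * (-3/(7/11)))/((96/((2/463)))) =442810170667/1329354488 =333.10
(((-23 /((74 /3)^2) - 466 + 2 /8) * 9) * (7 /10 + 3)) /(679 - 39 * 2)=-11477943 /444740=-25.81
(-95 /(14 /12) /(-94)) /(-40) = -57 /2632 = -0.02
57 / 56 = 1.02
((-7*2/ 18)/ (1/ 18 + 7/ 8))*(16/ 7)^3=-32768/ 3283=-9.98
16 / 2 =8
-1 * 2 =-2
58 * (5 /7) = 41.43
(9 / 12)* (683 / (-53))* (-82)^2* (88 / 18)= -50517412 / 159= -317719.57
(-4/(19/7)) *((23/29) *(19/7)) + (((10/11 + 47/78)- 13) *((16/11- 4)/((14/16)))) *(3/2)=2142108/45617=46.96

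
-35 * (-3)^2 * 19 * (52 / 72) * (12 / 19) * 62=-169260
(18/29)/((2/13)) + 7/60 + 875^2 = 765629.15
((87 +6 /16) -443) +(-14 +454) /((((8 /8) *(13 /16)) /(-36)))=-2064505 /104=-19851.01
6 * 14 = 84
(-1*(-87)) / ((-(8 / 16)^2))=-348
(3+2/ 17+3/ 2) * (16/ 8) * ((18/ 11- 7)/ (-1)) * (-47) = -435361/ 187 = -2328.13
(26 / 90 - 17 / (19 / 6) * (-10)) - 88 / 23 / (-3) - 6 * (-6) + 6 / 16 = 14414203 / 157320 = 91.62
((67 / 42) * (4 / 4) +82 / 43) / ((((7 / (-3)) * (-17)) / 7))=6325 / 10234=0.62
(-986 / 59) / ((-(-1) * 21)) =-986 / 1239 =-0.80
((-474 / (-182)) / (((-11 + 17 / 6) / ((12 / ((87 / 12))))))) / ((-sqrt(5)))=68256 * sqrt(5) / 646555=0.24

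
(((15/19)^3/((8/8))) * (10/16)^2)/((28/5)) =0.03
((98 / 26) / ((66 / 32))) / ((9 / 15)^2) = 19600 / 3861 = 5.08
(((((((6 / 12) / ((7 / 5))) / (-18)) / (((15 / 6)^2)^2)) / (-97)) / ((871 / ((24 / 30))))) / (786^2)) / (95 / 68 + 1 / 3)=272 / 60457336144261875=0.00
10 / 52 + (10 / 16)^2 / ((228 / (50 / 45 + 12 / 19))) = 3167465 / 16219008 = 0.20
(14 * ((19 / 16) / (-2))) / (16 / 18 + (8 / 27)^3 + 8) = -2617839 / 2807552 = -0.93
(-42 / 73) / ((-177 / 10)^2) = -1400 / 762339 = -0.00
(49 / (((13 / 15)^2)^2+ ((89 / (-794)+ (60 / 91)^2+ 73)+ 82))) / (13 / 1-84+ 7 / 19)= -8155196083125 / 1832511062142211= -0.00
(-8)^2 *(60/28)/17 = 960/119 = 8.07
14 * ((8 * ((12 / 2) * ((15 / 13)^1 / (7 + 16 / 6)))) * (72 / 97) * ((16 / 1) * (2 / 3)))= 23224320 / 36569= 635.08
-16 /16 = -1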